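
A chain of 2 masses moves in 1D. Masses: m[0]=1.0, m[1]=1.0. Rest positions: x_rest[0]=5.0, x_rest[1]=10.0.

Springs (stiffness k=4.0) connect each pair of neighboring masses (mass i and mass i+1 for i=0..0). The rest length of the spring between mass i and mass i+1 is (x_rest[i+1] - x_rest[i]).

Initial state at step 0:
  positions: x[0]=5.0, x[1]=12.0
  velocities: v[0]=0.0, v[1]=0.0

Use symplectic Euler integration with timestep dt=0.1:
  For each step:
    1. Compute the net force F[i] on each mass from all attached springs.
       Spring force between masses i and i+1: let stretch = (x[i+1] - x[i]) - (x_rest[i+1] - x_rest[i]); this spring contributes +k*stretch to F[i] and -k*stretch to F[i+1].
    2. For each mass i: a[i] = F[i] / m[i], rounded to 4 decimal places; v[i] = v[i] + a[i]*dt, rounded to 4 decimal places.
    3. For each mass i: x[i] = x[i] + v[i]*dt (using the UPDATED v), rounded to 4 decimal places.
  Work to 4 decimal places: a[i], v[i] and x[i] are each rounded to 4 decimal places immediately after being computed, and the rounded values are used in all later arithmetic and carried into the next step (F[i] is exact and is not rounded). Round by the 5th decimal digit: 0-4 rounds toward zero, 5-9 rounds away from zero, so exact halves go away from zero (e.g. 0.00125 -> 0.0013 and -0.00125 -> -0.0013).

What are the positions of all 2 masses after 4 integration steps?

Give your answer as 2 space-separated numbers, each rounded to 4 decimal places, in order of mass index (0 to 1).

Step 0: x=[5.0000 12.0000] v=[0.0000 0.0000]
Step 1: x=[5.0800 11.9200] v=[0.8000 -0.8000]
Step 2: x=[5.2336 11.7664] v=[1.5360 -1.5360]
Step 3: x=[5.4485 11.5515] v=[2.1491 -2.1491]
Step 4: x=[5.7075 11.2925] v=[2.5903 -2.5903]

Answer: 5.7075 11.2925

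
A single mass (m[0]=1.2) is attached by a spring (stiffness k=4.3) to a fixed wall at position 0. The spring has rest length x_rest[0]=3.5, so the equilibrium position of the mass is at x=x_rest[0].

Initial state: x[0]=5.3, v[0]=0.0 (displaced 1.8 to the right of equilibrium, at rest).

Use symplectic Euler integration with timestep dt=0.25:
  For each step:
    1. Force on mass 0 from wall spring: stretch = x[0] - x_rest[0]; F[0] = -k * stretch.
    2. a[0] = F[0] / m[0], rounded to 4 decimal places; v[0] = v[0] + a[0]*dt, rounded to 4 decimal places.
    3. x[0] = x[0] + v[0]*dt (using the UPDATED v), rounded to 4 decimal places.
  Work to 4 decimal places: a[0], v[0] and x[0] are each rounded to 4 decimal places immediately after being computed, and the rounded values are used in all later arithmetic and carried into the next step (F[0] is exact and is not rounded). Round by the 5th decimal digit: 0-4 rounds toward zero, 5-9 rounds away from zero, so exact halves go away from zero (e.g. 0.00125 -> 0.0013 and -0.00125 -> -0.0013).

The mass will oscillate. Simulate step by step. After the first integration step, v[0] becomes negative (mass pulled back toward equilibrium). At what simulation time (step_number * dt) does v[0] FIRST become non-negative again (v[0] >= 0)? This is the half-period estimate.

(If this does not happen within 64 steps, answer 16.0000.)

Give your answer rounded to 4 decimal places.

Answer: 1.7500

Derivation:
Step 0: x=[5.3000] v=[0.0000]
Step 1: x=[4.8969] v=[-1.6125]
Step 2: x=[4.1809] v=[-2.8639]
Step 3: x=[3.3124] v=[-3.4739]
Step 4: x=[2.4859] v=[-3.3059]
Step 5: x=[1.8866] v=[-2.3974]
Step 6: x=[1.6486] v=[-0.9521]
Step 7: x=[1.8252] v=[0.7065]
First v>=0 after going negative at step 7, time=1.7500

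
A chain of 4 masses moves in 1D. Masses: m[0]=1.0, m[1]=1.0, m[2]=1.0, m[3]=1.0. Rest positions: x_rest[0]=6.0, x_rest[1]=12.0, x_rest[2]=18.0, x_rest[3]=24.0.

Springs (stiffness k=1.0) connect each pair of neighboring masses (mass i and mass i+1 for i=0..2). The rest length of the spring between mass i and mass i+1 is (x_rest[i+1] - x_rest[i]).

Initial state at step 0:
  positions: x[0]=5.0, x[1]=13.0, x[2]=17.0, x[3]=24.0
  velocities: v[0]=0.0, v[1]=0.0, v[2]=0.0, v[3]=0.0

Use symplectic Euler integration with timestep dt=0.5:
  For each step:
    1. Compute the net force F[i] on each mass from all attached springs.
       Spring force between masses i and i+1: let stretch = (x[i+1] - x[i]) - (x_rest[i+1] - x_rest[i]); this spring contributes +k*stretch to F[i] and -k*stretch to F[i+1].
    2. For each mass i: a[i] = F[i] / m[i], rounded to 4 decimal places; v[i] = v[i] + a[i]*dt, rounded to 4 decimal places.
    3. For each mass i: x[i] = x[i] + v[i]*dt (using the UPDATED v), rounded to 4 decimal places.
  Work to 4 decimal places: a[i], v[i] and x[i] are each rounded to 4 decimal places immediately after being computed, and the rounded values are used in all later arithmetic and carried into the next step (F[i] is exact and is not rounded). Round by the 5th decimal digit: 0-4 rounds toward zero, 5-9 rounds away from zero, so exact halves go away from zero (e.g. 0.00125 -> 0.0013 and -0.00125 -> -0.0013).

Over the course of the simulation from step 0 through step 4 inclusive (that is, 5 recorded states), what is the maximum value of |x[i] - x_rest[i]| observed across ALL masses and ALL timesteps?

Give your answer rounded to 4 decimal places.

Answer: 1.6094

Derivation:
Step 0: x=[5.0000 13.0000 17.0000 24.0000] v=[0.0000 0.0000 0.0000 0.0000]
Step 1: x=[5.5000 12.0000 17.7500 23.7500] v=[1.0000 -2.0000 1.5000 -0.5000]
Step 2: x=[6.1250 10.8125 18.5625 23.5000] v=[1.2500 -2.3750 1.6250 -0.5000]
Step 3: x=[6.4219 10.3906 18.6719 23.5157] v=[0.5938 -0.8438 0.2188 0.0313]
Step 4: x=[6.2110 11.0469 17.9219 23.8204] v=[-0.4219 1.3125 -1.5000 0.6094]
Max displacement = 1.6094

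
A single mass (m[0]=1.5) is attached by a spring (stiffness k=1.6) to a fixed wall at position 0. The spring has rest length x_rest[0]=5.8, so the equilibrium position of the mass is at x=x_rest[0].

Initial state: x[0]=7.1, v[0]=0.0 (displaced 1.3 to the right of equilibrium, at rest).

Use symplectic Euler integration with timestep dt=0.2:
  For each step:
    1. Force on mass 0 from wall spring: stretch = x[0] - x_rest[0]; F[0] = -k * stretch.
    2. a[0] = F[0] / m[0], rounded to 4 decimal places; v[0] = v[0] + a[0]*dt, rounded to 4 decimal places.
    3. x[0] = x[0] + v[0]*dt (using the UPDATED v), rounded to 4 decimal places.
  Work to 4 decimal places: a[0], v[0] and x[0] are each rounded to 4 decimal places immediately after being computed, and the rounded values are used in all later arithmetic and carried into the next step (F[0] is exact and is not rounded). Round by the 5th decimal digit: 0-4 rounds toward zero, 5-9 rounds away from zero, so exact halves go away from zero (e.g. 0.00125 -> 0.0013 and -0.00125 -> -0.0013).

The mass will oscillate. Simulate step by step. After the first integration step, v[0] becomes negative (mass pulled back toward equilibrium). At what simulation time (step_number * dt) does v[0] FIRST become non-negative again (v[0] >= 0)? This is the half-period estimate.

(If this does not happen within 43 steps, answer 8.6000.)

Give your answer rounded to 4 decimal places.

Step 0: x=[7.1000] v=[0.0000]
Step 1: x=[7.0445] v=[-0.2773]
Step 2: x=[6.9359] v=[-0.5428]
Step 3: x=[6.7789] v=[-0.7851]
Step 4: x=[6.5801] v=[-0.9939]
Step 5: x=[6.3480] v=[-1.1603]
Step 6: x=[6.0926] v=[-1.2772]
Step 7: x=[5.8247] v=[-1.3396]
Step 8: x=[5.5557] v=[-1.3449]
Step 9: x=[5.2971] v=[-1.2928]
Step 10: x=[5.0600] v=[-1.1855]
Step 11: x=[4.8545] v=[-1.0276]
Step 12: x=[4.6893] v=[-0.8259]
Step 13: x=[4.5715] v=[-0.5890]
Step 14: x=[4.5061] v=[-0.3269]
Step 15: x=[4.4959] v=[-0.0509]
Step 16: x=[4.5414] v=[0.2273]
First v>=0 after going negative at step 16, time=3.2000

Answer: 3.2000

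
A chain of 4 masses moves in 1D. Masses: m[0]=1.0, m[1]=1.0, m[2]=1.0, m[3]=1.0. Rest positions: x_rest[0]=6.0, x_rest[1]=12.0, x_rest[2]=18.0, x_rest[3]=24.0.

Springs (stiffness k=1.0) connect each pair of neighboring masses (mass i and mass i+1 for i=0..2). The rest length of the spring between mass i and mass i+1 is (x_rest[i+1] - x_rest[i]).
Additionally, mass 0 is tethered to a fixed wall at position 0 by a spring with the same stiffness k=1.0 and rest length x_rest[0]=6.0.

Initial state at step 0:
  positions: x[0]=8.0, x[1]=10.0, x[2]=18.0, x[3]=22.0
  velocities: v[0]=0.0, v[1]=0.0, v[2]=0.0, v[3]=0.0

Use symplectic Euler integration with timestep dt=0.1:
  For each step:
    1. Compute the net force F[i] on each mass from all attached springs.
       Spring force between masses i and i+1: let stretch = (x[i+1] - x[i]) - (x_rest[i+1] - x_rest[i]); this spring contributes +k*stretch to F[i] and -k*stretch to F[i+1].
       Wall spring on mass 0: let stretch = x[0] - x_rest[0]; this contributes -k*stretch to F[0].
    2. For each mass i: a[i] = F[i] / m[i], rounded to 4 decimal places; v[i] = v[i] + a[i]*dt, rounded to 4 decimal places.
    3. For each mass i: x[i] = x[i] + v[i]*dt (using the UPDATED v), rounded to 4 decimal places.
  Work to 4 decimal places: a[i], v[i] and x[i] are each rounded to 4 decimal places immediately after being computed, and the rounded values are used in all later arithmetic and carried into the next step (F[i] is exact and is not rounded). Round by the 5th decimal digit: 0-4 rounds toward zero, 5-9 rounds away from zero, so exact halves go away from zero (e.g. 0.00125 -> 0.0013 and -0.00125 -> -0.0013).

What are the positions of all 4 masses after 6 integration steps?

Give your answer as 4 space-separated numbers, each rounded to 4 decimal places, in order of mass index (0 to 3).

Answer: 6.8612 11.1125 17.2670 22.3798

Derivation:
Step 0: x=[8.0000 10.0000 18.0000 22.0000] v=[0.0000 0.0000 0.0000 0.0000]
Step 1: x=[7.9400 10.0600 17.9600 22.0200] v=[-0.6000 0.6000 -0.4000 0.2000]
Step 2: x=[7.8218 10.1778 17.8816 22.0594] v=[-1.1820 1.1780 -0.7840 0.3940]
Step 3: x=[7.6489 10.3491 17.7679 22.1170] v=[-1.7286 1.7128 -1.1366 0.5762]
Step 4: x=[7.4266 10.5676 17.6235 22.1911] v=[-2.2235 2.1847 -1.4436 0.7413]
Step 5: x=[7.1614 10.8252 17.4543 22.2796] v=[-2.6521 2.5762 -1.6924 0.8845]
Step 6: x=[6.8612 11.1125 17.2670 22.3798] v=[-3.0019 2.8727 -1.8728 1.0020]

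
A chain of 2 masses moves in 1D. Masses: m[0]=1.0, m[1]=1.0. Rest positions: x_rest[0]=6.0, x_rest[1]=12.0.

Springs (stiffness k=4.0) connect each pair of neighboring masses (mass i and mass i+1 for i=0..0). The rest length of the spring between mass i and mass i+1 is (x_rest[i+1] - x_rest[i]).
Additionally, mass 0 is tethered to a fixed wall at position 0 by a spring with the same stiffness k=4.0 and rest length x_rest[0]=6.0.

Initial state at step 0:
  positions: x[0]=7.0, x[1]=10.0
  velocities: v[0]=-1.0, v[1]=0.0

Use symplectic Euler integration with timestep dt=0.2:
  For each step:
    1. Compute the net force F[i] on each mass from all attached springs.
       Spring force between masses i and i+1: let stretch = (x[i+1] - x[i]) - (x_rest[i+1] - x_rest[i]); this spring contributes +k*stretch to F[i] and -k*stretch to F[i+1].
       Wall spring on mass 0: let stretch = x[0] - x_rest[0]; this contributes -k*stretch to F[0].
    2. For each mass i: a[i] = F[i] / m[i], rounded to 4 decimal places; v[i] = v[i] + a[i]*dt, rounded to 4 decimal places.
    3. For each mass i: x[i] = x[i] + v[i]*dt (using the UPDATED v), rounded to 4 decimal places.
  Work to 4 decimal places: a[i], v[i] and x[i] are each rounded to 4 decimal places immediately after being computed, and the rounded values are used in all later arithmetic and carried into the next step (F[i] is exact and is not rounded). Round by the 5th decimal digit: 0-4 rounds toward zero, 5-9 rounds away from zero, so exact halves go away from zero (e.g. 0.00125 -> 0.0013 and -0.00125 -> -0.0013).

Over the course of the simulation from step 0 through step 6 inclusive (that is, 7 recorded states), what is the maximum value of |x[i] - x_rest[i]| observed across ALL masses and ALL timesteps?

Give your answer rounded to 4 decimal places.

Answer: 2.2606

Derivation:
Step 0: x=[7.0000 10.0000] v=[-1.0000 0.0000]
Step 1: x=[6.1600 10.4800] v=[-4.2000 2.4000]
Step 2: x=[5.0256 11.2288] v=[-5.6720 3.7440]
Step 3: x=[4.0796 11.9451] v=[-4.7299 3.5814]
Step 4: x=[3.7394 12.3629] v=[-1.7012 2.0890]
Step 5: x=[4.1806 12.3609] v=[2.2061 -0.0098]
Step 6: x=[5.2618 12.0101] v=[5.4059 -1.7540]
Max displacement = 2.2606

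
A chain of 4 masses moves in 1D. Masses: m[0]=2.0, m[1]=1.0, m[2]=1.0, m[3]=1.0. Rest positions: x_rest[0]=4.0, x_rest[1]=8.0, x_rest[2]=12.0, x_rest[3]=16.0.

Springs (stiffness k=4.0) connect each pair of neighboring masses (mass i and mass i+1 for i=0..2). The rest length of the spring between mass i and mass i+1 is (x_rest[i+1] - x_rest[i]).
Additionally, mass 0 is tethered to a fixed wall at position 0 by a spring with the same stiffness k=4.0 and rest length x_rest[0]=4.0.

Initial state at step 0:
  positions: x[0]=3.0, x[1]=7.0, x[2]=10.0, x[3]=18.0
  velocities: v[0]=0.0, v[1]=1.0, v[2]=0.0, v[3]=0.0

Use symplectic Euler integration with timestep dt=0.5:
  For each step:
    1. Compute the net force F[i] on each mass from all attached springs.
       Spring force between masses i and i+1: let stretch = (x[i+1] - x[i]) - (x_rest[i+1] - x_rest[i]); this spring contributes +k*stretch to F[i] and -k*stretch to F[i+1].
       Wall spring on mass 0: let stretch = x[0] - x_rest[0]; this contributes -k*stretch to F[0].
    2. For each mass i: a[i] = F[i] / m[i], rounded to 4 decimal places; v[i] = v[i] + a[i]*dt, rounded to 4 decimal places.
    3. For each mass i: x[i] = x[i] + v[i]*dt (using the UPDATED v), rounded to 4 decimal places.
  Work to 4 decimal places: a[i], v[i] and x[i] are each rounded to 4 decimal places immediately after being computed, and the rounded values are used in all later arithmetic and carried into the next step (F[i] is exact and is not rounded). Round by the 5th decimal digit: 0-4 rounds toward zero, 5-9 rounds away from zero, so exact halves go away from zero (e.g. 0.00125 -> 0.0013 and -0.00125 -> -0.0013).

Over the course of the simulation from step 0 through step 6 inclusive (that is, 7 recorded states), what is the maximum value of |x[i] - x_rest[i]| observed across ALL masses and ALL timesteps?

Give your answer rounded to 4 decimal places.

Answer: 3.6250

Derivation:
Step 0: x=[3.0000 7.0000 10.0000 18.0000] v=[0.0000 1.0000 0.0000 0.0000]
Step 1: x=[3.5000 6.5000 15.0000 14.0000] v=[1.0000 -1.0000 10.0000 -8.0000]
Step 2: x=[3.7500 11.5000 10.5000 15.0000] v=[0.5000 10.0000 -9.0000 2.0000]
Step 3: x=[6.0000 7.7500 11.5000 15.5000] v=[4.5000 -7.5000 2.0000 1.0000]
Step 4: x=[6.1250 6.0000 12.7500 16.0000] v=[0.2500 -3.5000 2.5000 1.0000]
Step 5: x=[3.1250 11.1250 10.5000 17.2500] v=[-6.0000 10.2500 -4.5000 2.5000]
Step 6: x=[2.5625 7.6250 15.6250 15.7500] v=[-1.1250 -7.0000 10.2500 -3.0000]
Max displacement = 3.6250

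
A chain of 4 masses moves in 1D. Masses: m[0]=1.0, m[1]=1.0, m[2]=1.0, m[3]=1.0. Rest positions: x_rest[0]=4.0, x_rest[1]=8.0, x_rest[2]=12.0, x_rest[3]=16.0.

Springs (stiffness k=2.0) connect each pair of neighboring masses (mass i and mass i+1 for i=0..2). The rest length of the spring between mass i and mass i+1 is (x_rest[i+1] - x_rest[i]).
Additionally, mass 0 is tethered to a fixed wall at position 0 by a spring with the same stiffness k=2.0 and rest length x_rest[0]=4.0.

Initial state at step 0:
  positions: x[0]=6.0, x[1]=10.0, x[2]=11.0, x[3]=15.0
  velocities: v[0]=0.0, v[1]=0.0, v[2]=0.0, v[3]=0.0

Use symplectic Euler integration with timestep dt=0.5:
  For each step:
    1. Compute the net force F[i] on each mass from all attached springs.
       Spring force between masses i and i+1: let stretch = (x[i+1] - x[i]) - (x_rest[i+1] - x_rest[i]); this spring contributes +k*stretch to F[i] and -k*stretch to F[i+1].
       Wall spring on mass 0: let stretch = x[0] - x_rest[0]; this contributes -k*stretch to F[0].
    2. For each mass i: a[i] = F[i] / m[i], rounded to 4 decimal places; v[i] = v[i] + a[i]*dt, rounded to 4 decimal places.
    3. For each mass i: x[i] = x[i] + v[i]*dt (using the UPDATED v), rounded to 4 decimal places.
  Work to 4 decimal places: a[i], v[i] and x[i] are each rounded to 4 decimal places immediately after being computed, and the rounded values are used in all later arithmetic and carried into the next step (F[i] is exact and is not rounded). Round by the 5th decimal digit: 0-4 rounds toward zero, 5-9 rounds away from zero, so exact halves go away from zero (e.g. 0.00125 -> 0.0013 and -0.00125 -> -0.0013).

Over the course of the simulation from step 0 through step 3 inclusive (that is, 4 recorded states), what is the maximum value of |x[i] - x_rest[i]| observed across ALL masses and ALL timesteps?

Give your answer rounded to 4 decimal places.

Answer: 2.1250

Derivation:
Step 0: x=[6.0000 10.0000 11.0000 15.0000] v=[0.0000 0.0000 0.0000 0.0000]
Step 1: x=[5.0000 8.5000 12.5000 15.0000] v=[-2.0000 -3.0000 3.0000 0.0000]
Step 2: x=[3.2500 7.2500 13.2500 15.7500] v=[-3.5000 -2.5000 1.5000 1.5000]
Step 3: x=[1.8750 7.0000 12.2500 17.2500] v=[-2.7500 -0.5000 -2.0000 3.0000]
Max displacement = 2.1250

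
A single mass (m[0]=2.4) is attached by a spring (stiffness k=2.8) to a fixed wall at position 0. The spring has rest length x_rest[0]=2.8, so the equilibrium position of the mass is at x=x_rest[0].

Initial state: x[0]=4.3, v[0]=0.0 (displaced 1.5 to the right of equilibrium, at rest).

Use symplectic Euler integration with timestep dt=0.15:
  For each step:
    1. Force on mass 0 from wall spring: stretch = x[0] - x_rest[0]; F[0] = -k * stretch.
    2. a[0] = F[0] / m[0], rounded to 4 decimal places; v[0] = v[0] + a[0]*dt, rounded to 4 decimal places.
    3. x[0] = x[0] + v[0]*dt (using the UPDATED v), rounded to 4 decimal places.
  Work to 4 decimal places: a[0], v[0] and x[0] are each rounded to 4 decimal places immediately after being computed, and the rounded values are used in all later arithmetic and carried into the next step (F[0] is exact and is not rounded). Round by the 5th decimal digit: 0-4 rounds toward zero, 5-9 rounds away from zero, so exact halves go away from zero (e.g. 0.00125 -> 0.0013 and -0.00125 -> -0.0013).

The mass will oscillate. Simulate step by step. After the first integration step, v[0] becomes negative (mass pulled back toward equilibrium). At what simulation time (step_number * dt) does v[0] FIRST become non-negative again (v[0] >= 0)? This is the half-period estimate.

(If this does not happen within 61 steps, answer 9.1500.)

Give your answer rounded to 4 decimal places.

Step 0: x=[4.3000] v=[0.0000]
Step 1: x=[4.2606] v=[-0.2625]
Step 2: x=[4.1829] v=[-0.5181]
Step 3: x=[4.0689] v=[-0.7601]
Step 4: x=[3.9216] v=[-0.9822]
Step 5: x=[3.7448] v=[-1.1785]
Step 6: x=[3.5432] v=[-1.3438]
Step 7: x=[3.3221] v=[-1.4739]
Step 8: x=[3.0873] v=[-1.5653]
Step 9: x=[2.8450] v=[-1.6156]
Step 10: x=[2.6015] v=[-1.6235]
Step 11: x=[2.3632] v=[-1.5888]
Step 12: x=[2.1363] v=[-1.5124]
Step 13: x=[1.9269] v=[-1.3963]
Step 14: x=[1.7404] v=[-1.2435]
Step 15: x=[1.5817] v=[-1.0581]
Step 16: x=[1.4550] v=[-0.8449]
Step 17: x=[1.3636] v=[-0.6095]
Step 18: x=[1.3099] v=[-0.3581]
Step 19: x=[1.2953] v=[-0.0973]
Step 20: x=[1.3202] v=[0.1660]
First v>=0 after going negative at step 20, time=3.0000

Answer: 3.0000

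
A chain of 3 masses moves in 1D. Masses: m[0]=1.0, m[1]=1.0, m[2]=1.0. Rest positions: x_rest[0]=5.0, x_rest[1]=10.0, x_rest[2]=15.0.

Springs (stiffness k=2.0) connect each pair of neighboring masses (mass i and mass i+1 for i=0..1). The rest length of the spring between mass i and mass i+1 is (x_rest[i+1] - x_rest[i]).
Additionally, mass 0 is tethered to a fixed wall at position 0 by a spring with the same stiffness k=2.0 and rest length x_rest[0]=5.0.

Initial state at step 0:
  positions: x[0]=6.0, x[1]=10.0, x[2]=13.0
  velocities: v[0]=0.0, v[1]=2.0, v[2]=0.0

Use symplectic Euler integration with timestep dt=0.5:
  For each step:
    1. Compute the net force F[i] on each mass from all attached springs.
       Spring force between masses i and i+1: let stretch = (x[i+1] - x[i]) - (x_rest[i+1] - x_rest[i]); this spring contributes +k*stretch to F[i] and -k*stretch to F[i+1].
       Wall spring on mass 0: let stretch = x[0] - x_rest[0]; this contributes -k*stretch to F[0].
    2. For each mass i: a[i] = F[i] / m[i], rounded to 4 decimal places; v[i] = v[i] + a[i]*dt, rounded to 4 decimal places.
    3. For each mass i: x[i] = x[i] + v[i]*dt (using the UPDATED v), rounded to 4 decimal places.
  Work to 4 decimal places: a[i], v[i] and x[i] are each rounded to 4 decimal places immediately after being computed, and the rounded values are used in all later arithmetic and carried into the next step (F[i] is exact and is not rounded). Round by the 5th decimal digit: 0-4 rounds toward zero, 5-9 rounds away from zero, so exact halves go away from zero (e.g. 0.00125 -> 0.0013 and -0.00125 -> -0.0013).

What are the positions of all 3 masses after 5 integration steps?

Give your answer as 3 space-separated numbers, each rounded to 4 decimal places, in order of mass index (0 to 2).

Answer: 5.5938 11.6563 16.2500

Derivation:
Step 0: x=[6.0000 10.0000 13.0000] v=[0.0000 2.0000 0.0000]
Step 1: x=[5.0000 10.5000 14.0000] v=[-2.0000 1.0000 2.0000]
Step 2: x=[4.2500 10.0000 15.7500] v=[-1.5000 -1.0000 3.5000]
Step 3: x=[4.2500 9.5000 17.1250] v=[0.0000 -1.0000 2.7500]
Step 4: x=[4.7500 10.1875 17.1875] v=[1.0000 1.3750 0.1250]
Step 5: x=[5.5938 11.6563 16.2500] v=[1.6875 2.9375 -1.8750]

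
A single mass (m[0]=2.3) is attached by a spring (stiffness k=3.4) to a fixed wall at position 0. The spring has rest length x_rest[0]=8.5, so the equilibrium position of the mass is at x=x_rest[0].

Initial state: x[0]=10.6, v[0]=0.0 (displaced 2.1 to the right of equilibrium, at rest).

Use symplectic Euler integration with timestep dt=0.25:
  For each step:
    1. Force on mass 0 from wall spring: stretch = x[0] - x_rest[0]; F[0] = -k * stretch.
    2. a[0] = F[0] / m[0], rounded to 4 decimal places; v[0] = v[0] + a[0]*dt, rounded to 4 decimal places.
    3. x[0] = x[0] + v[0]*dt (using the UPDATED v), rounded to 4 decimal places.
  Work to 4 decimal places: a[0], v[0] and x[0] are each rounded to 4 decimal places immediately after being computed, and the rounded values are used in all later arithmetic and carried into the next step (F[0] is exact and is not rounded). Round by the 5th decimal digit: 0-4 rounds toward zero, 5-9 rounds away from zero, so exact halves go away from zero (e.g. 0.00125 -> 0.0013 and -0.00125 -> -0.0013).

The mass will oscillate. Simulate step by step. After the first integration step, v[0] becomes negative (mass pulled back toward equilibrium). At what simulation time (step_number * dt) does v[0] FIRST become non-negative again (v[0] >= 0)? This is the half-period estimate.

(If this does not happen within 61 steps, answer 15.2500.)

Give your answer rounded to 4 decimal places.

Step 0: x=[10.6000] v=[0.0000]
Step 1: x=[10.4060] v=[-0.7761]
Step 2: x=[10.0359] v=[-1.4805]
Step 3: x=[9.5239] v=[-2.0481]
Step 4: x=[8.9173] v=[-2.4265]
Step 5: x=[8.2721] v=[-2.5807]
Step 6: x=[7.6480] v=[-2.4965]
Step 7: x=[7.1026] v=[-2.1816]
Step 8: x=[6.6863] v=[-1.6652]
Step 9: x=[6.4376] v=[-0.9949]
Step 10: x=[6.3794] v=[-0.2327]
Step 11: x=[6.5172] v=[0.5510]
First v>=0 after going negative at step 11, time=2.7500

Answer: 2.7500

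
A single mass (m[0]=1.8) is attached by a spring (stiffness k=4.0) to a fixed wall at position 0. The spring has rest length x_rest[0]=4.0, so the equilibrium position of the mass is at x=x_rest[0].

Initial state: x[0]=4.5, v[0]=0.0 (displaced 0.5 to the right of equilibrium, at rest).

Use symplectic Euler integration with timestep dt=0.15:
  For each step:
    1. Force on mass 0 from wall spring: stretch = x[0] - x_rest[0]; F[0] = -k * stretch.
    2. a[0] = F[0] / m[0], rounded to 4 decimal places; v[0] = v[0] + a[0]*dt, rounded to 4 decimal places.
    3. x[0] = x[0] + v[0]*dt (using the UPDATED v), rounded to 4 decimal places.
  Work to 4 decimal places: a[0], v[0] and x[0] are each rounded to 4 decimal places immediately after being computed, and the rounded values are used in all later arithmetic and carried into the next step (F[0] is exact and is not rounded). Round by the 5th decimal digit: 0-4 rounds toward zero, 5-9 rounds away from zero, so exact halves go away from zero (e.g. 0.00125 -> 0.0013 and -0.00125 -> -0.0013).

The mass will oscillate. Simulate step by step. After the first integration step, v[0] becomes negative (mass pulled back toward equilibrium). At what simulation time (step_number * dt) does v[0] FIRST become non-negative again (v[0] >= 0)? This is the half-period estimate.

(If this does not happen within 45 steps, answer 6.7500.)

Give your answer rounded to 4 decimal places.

Step 0: x=[4.5000] v=[0.0000]
Step 1: x=[4.4750] v=[-0.1667]
Step 2: x=[4.4263] v=[-0.3250]
Step 3: x=[4.3562] v=[-0.4671]
Step 4: x=[4.2683] v=[-0.5858]
Step 5: x=[4.1670] v=[-0.6752]
Step 6: x=[4.0574] v=[-0.7309]
Step 7: x=[3.9449] v=[-0.7500]
Step 8: x=[3.8352] v=[-0.7316]
Step 9: x=[3.7337] v=[-0.6767]
Step 10: x=[3.6455] v=[-0.5879]
Step 11: x=[3.5750] v=[-0.4697]
Step 12: x=[3.5258] v=[-0.3280]
Step 13: x=[3.5003] v=[-0.1699]
Step 14: x=[3.4998] v=[-0.0033]
Step 15: x=[3.5243] v=[0.1634]
First v>=0 after going negative at step 15, time=2.2500

Answer: 2.2500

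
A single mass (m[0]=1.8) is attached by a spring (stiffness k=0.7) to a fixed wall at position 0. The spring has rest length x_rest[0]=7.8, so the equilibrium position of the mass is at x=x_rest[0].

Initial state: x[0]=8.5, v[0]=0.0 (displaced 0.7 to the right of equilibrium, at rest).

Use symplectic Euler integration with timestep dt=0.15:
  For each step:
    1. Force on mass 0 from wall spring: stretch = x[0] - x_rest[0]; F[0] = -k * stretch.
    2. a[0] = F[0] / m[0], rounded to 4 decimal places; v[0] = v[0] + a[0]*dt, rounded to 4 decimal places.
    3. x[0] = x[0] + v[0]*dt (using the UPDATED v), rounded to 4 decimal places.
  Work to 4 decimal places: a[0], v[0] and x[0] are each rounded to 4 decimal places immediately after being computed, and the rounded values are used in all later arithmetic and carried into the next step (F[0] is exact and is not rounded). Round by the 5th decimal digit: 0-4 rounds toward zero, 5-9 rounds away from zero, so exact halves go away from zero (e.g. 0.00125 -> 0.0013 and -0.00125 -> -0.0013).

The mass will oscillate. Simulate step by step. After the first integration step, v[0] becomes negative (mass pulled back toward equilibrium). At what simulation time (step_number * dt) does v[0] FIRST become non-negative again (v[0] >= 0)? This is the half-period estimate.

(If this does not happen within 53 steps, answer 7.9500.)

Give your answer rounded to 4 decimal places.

Step 0: x=[8.5000] v=[0.0000]
Step 1: x=[8.4939] v=[-0.0408]
Step 2: x=[8.4817] v=[-0.0813]
Step 3: x=[8.4635] v=[-0.1211]
Step 4: x=[8.4395] v=[-0.1598]
Step 5: x=[8.4099] v=[-0.1971]
Step 6: x=[8.3750] v=[-0.2327]
Step 7: x=[8.3351] v=[-0.2662]
Step 8: x=[8.2905] v=[-0.2974]
Step 9: x=[8.2416] v=[-0.3260]
Step 10: x=[8.1888] v=[-0.3518]
Step 11: x=[8.1326] v=[-0.3745]
Step 12: x=[8.0735] v=[-0.3939]
Step 13: x=[8.0120] v=[-0.4099]
Step 14: x=[7.9487] v=[-0.4223]
Step 15: x=[7.8841] v=[-0.4310]
Step 16: x=[7.8187] v=[-0.4359]
Step 17: x=[7.7532] v=[-0.4370]
Step 18: x=[7.6881] v=[-0.4343]
Step 19: x=[7.6239] v=[-0.4278]
Step 20: x=[7.5613] v=[-0.4175]
Step 21: x=[7.5008] v=[-0.4036]
Step 22: x=[7.4429] v=[-0.3861]
Step 23: x=[7.3881] v=[-0.3653]
Step 24: x=[7.3369] v=[-0.3413]
Step 25: x=[7.2898] v=[-0.3143]
Step 26: x=[7.2471] v=[-0.2845]
Step 27: x=[7.2093] v=[-0.2523]
Step 28: x=[7.1766] v=[-0.2178]
Step 29: x=[7.1494] v=[-0.1814]
Step 30: x=[7.1279] v=[-0.1435]
Step 31: x=[7.1123] v=[-0.1043]
Step 32: x=[7.1027] v=[-0.0642]
Step 33: x=[7.0992] v=[-0.0235]
Step 34: x=[7.1018] v=[0.0174]
First v>=0 after going negative at step 34, time=5.1000

Answer: 5.1000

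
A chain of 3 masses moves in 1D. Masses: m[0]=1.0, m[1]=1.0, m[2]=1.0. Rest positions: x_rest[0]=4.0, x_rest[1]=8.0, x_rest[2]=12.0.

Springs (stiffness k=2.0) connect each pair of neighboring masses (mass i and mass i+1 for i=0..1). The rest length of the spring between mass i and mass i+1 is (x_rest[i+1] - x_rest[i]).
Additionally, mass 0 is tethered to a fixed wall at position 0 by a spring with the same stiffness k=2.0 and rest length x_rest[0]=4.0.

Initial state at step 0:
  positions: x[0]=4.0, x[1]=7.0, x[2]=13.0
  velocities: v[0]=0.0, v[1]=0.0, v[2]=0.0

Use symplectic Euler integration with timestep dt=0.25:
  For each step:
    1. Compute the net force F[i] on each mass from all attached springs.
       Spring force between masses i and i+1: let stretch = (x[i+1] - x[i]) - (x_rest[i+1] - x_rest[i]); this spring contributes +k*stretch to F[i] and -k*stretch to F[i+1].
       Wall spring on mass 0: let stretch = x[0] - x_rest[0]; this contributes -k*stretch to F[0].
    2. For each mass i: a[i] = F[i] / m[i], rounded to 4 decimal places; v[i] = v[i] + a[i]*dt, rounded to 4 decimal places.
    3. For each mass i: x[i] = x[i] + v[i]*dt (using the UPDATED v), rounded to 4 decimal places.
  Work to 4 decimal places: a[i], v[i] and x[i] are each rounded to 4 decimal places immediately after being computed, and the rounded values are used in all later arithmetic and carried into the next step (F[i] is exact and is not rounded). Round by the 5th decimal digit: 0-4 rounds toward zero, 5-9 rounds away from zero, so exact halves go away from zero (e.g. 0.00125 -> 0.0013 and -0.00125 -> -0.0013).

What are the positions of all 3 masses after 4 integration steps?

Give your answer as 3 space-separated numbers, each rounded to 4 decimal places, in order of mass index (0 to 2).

Answer: 3.6782 9.0017 11.4907

Derivation:
Step 0: x=[4.0000 7.0000 13.0000] v=[0.0000 0.0000 0.0000]
Step 1: x=[3.8750 7.3750 12.7500] v=[-0.5000 1.5000 -1.0000]
Step 2: x=[3.7031 7.9844 12.3281] v=[-0.6875 2.4375 -1.6875]
Step 3: x=[3.6035 8.6016 11.8633] v=[-0.3984 2.4687 -1.8594]
Step 4: x=[3.6782 9.0017 11.4907] v=[0.2989 1.6005 -1.4903]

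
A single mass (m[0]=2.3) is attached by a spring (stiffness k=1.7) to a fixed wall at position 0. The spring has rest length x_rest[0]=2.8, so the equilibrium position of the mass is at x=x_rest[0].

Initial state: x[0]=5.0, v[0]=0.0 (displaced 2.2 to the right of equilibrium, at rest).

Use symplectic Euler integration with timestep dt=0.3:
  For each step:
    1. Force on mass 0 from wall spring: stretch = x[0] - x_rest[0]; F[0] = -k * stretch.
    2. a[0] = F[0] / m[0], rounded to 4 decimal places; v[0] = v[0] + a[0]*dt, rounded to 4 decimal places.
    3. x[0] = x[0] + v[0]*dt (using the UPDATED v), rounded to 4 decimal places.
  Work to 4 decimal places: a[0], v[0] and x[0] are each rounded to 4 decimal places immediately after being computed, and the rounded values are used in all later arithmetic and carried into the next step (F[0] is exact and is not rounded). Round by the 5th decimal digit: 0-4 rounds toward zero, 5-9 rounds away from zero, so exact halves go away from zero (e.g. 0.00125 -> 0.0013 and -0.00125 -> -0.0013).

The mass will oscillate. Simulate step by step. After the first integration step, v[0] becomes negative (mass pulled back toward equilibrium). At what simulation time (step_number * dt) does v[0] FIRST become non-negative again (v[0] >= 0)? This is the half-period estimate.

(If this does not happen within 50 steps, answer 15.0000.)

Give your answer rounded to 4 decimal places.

Step 0: x=[5.0000] v=[0.0000]
Step 1: x=[4.8537] v=[-0.4878]
Step 2: x=[4.5707] v=[-0.9432]
Step 3: x=[4.1700] v=[-1.3358]
Step 4: x=[3.6781] v=[-1.6396]
Step 5: x=[3.1278] v=[-1.8343]
Step 6: x=[2.5557] v=[-1.9070]
Step 7: x=[1.9999] v=[-1.8528]
Step 8: x=[1.4973] v=[-1.6754]
Step 9: x=[1.0814] v=[-1.3865]
Step 10: x=[0.7798] v=[-1.0054]
Step 11: x=[0.6126] v=[-0.5574]
Step 12: x=[0.5909] v=[-0.0724]
Step 13: x=[0.7161] v=[0.4174]
First v>=0 after going negative at step 13, time=3.9000

Answer: 3.9000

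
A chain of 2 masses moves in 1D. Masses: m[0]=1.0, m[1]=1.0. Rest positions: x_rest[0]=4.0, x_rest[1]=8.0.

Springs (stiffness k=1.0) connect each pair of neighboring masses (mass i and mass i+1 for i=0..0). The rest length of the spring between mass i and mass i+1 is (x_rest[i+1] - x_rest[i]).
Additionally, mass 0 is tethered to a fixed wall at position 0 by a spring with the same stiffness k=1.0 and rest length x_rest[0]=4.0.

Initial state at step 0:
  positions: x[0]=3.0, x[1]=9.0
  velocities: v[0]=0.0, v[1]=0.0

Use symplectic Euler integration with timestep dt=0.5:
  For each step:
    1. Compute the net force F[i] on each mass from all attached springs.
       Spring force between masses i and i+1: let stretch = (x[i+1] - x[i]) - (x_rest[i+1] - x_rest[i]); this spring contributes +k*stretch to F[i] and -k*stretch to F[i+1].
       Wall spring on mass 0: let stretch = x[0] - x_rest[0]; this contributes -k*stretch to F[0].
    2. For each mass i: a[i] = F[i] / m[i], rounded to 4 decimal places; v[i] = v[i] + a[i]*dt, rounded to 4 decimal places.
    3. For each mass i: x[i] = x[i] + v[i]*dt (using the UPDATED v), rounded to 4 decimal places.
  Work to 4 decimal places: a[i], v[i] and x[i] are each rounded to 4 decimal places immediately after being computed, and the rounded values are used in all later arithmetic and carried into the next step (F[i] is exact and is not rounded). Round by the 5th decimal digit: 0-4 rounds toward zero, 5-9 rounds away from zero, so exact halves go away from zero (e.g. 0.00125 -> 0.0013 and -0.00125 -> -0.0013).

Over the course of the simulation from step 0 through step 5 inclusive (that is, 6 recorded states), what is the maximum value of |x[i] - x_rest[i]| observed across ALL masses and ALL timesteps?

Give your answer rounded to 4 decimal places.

Answer: 1.3282

Derivation:
Step 0: x=[3.0000 9.0000] v=[0.0000 0.0000]
Step 1: x=[3.7500 8.5000] v=[1.5000 -1.0000]
Step 2: x=[4.7500 7.8125] v=[2.0000 -1.3750]
Step 3: x=[5.3282 7.3594] v=[1.1563 -0.9063]
Step 4: x=[5.0821 7.3985] v=[-0.4922 0.0781]
Step 5: x=[4.1446 7.8585] v=[-1.8751 0.9199]
Max displacement = 1.3282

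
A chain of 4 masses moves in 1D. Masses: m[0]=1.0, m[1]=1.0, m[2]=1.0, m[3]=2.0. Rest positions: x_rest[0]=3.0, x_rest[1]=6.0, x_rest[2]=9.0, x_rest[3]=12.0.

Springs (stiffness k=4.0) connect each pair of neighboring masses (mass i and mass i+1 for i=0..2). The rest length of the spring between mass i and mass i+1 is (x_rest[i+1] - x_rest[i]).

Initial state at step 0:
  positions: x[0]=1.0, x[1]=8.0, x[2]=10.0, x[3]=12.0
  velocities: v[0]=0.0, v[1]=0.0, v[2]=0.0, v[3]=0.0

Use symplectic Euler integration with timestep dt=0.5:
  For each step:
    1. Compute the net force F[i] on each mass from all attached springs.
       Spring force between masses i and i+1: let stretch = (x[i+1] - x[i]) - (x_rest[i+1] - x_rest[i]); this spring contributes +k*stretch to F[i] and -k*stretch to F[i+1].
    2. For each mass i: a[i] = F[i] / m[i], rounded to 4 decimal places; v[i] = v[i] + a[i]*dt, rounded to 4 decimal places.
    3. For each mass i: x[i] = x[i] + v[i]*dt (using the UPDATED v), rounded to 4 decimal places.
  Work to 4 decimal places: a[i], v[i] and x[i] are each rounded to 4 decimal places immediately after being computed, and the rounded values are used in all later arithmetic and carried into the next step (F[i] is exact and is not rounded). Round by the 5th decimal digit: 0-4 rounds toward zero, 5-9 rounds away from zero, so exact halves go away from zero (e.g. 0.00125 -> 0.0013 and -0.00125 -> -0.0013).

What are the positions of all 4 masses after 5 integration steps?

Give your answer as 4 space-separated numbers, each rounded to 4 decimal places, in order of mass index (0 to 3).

Step 0: x=[1.0000 8.0000 10.0000 12.0000] v=[0.0000 0.0000 0.0000 0.0000]
Step 1: x=[5.0000 3.0000 10.0000 12.5000] v=[8.0000 -10.0000 0.0000 1.0000]
Step 2: x=[4.0000 7.0000 5.5000 13.2500] v=[-2.0000 8.0000 -9.0000 1.5000]
Step 3: x=[3.0000 6.5000 10.2500 11.6250] v=[-2.0000 -1.0000 9.5000 -3.2500]
Step 4: x=[2.5000 6.2500 12.6250 10.8125] v=[-1.0000 -0.5000 4.7500 -1.6250]
Step 5: x=[2.7500 8.6250 6.8125 12.4063] v=[0.5000 4.7500 -11.6250 3.1875]

Answer: 2.7500 8.6250 6.8125 12.4063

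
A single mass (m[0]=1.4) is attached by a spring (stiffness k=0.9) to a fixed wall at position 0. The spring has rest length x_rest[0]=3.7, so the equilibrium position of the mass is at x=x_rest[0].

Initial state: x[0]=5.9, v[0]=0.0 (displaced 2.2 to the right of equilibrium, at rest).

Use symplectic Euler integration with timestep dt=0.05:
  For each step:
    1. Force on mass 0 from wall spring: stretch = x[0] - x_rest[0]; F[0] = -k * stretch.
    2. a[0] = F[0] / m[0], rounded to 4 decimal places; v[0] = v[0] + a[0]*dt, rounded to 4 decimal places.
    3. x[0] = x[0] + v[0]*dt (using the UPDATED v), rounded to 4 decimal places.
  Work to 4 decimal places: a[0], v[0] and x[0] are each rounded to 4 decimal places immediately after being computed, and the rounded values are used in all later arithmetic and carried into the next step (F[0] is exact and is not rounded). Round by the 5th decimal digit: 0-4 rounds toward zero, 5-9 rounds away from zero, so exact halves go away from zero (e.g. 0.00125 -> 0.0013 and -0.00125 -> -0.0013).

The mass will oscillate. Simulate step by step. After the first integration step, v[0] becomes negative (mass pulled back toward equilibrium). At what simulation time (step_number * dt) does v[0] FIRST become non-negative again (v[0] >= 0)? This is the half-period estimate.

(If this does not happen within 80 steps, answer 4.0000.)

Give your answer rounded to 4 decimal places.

Answer: 3.9500

Derivation:
Step 0: x=[5.9000] v=[0.0000]
Step 1: x=[5.8965] v=[-0.0707]
Step 2: x=[5.8894] v=[-0.1413]
Step 3: x=[5.8788] v=[-0.2117]
Step 4: x=[5.8647] v=[-0.2817]
Step 5: x=[5.8471] v=[-0.3513]
Step 6: x=[5.8261] v=[-0.4203]
Step 7: x=[5.8017] v=[-0.4886]
Step 8: x=[5.7739] v=[-0.5562]
Step 9: x=[5.7428] v=[-0.6229]
Step 10: x=[5.7084] v=[-0.6886]
Step 11: x=[5.6707] v=[-0.7532]
Step 12: x=[5.6299] v=[-0.8165]
Step 13: x=[5.5860] v=[-0.8785]
Step 14: x=[5.5390] v=[-0.9391]
Step 15: x=[5.4891] v=[-0.9982]
Step 16: x=[5.4363] v=[-1.0557]
Step 17: x=[5.3807] v=[-1.1115]
Step 18: x=[5.3224] v=[-1.1655]
Step 19: x=[5.2615] v=[-1.2177]
Step 20: x=[5.1981] v=[-1.2679]
Step 21: x=[5.1323] v=[-1.3161]
Step 22: x=[5.0642] v=[-1.3621]
Step 23: x=[4.9939] v=[-1.4060]
Step 24: x=[4.9215] v=[-1.4476]
Step 25: x=[4.8472] v=[-1.4869]
Step 26: x=[4.7710] v=[-1.5238]
Step 27: x=[4.6931] v=[-1.5582]
Step 28: x=[4.6136] v=[-1.5901]
Step 29: x=[4.5326] v=[-1.6195]
Step 30: x=[4.4503] v=[-1.6463]
Step 31: x=[4.3668] v=[-1.6704]
Step 32: x=[4.2822] v=[-1.6918]
Step 33: x=[4.1967] v=[-1.7105]
Step 34: x=[4.1104] v=[-1.7265]
Step 35: x=[4.0234] v=[-1.7397]
Step 36: x=[3.9359] v=[-1.7501]
Step 37: x=[3.8480] v=[-1.7577]
Step 38: x=[3.7599] v=[-1.7625]
Step 39: x=[3.6717] v=[-1.7644]
Step 40: x=[3.5835] v=[-1.7635]
Step 41: x=[3.4955] v=[-1.7598]
Step 42: x=[3.4078] v=[-1.7532]
Step 43: x=[3.3206] v=[-1.7438]
Step 44: x=[3.2340] v=[-1.7316]
Step 45: x=[3.1482] v=[-1.7166]
Step 46: x=[3.0633] v=[-1.6989]
Step 47: x=[2.9794] v=[-1.6784]
Step 48: x=[2.8966] v=[-1.6552]
Step 49: x=[2.8151] v=[-1.6294]
Step 50: x=[2.7351] v=[-1.6010]
Step 51: x=[2.6566] v=[-1.5700]
Step 52: x=[2.5798] v=[-1.5365]
Step 53: x=[2.5048] v=[-1.5005]
Step 54: x=[2.4317] v=[-1.4621]
Step 55: x=[2.3606] v=[-1.4213]
Step 56: x=[2.2917] v=[-1.3783]
Step 57: x=[2.2251] v=[-1.3330]
Step 58: x=[2.1608] v=[-1.2856]
Step 59: x=[2.0990] v=[-1.2361]
Step 60: x=[2.0398] v=[-1.1846]
Step 61: x=[1.9832] v=[-1.1312]
Step 62: x=[1.9294] v=[-1.0760]
Step 63: x=[1.8784] v=[-1.0191]
Step 64: x=[1.8304] v=[-0.9606]
Step 65: x=[1.7854] v=[-0.9005]
Step 66: x=[1.7435] v=[-0.8390]
Step 67: x=[1.7047] v=[-0.7761]
Step 68: x=[1.6691] v=[-0.7120]
Step 69: x=[1.6368] v=[-0.6467]
Step 70: x=[1.6078] v=[-0.5804]
Step 71: x=[1.5821] v=[-0.5132]
Step 72: x=[1.5598] v=[-0.4451]
Step 73: x=[1.5410] v=[-0.3763]
Step 74: x=[1.5257] v=[-0.3069]
Step 75: x=[1.5139] v=[-0.2370]
Step 76: x=[1.5056] v=[-0.1667]
Step 77: x=[1.5008] v=[-0.0962]
Step 78: x=[1.4995] v=[-0.0255]
Step 79: x=[1.5018] v=[0.0452]
First v>=0 after going negative at step 79, time=3.9500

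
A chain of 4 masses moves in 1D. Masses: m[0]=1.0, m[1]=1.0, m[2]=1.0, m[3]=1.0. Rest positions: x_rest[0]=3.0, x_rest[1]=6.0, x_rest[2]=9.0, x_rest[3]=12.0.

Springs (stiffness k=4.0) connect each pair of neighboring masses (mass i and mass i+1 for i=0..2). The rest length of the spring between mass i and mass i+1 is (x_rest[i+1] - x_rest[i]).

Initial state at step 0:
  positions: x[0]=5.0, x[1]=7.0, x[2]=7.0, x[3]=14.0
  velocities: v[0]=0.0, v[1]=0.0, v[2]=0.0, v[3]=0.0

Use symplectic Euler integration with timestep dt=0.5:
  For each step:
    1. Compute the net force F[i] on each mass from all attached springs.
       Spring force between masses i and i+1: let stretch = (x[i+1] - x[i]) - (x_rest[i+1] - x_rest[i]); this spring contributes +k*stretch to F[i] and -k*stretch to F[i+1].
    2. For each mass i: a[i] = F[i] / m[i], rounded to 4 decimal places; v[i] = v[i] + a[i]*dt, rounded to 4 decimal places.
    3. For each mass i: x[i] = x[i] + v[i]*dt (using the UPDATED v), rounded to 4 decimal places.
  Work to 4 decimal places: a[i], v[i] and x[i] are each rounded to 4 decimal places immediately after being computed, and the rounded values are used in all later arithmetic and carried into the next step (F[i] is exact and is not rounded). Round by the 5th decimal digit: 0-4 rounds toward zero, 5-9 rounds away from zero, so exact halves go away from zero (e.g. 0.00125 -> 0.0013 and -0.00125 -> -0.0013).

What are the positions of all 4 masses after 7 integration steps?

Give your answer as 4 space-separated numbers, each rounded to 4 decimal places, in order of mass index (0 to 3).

Step 0: x=[5.0000 7.0000 7.0000 14.0000] v=[0.0000 0.0000 0.0000 0.0000]
Step 1: x=[4.0000 5.0000 14.0000 10.0000] v=[-2.0000 -4.0000 14.0000 -8.0000]
Step 2: x=[1.0000 11.0000 8.0000 13.0000] v=[-6.0000 12.0000 -12.0000 6.0000]
Step 3: x=[5.0000 4.0000 10.0000 14.0000] v=[8.0000 -14.0000 4.0000 2.0000]
Step 4: x=[5.0000 4.0000 10.0000 14.0000] v=[0.0000 0.0000 0.0000 0.0000]
Step 5: x=[1.0000 11.0000 8.0000 13.0000] v=[-8.0000 14.0000 -4.0000 -2.0000]
Step 6: x=[4.0000 5.0000 14.0000 10.0000] v=[6.0000 -12.0000 12.0000 -6.0000]
Step 7: x=[5.0000 7.0000 7.0000 14.0000] v=[2.0000 4.0000 -14.0000 8.0000]

Answer: 5.0000 7.0000 7.0000 14.0000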